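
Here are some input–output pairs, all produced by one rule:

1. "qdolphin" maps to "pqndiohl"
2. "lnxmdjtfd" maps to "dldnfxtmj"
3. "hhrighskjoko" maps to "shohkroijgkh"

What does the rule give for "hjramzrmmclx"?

What's happening: take characters alternately from the front and the back (1st, last, 2nd, 2nd-last, ...), then move the last character to the front.
So "hjramzrmmclx" becomes "rhxjlrcammmz".

rhxjlrcammmz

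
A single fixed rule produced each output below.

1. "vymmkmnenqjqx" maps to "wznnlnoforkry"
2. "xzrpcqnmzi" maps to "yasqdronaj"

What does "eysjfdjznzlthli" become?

fztkgekaoamuimj

The transformation: shift every letter 1 place forward in the alphabet (wrapping around).
"eysjfdjznzlthli" → "fztkgekaoamuimj".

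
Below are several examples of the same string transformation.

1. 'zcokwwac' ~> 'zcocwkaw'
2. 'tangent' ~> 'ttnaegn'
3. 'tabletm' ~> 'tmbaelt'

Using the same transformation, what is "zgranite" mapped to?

In each case the input is transformed by: move the last character to the front, then swap each adjacent pair of characters (1↔2, 3↔4, ...).
Applying both steps to "zgranite": "ezgranit", then "zergnati".

zergnati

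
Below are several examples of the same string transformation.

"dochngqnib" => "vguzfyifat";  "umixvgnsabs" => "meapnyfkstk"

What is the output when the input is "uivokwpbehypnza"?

Looking at the pairs, the operation is to shift every letter 8 places backward in the alphabet (wrapping around).
Applying that to "uivokwpbehypnza" gives "mangcohtwzqhfrs".

mangcohtwzqhfrs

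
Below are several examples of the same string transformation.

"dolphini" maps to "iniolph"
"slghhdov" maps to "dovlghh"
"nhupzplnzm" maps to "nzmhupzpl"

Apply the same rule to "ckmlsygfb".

gfbkmlsy

The rule is to delete the first character, then move the last 3 characters to the front (rotate right by 3).
"ckmlsygfb" → "kmlsygfb" → "gfbkmlsy".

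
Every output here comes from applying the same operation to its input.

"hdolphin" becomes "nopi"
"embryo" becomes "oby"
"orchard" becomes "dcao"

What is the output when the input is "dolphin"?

nlhd

Each output is the input with this applied: swap the first and last characters, then keep every other character starting from the first (positions 1st, 3rd, 5th, ...).
Applying both steps to "dolphin": "nolphid", then "nlhd".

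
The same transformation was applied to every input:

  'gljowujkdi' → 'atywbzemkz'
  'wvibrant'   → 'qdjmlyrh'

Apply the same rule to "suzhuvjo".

Looking at the pairs, the operation is to move the last 3 characters to the front (rotate right by 3), then shift every letter 10 places backward in the alphabet (wrapping around).
For "suzhuvjo", step one produces "vjosuzhu"; step two turns that into "lzeikpxk".
(Check on "wvibrant": → "antwvibr" → "qdjmlyrh" ✓)

lzeikpxk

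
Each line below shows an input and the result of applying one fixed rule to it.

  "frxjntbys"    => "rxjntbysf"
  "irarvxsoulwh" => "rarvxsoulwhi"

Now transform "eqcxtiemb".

The rule is to move the first character to the end.
Doing the same to "eqcxtiemb": "qcxtiembe".

qcxtiembe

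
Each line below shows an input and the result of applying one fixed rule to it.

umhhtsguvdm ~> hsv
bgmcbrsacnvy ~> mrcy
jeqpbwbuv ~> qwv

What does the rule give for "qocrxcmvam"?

cca

Looking at the pairs, the operation is to keep one character in every 3, starting at position 3 (positions 3rd, 6th, 9th, ...).
On "qocrxcmvam" that produces "cca".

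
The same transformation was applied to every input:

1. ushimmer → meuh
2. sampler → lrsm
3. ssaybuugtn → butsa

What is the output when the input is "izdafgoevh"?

In each case the input is transformed by: keep every other character starting from the first (positions 1st, 3rd, 5th, ...), then move the first 2 characters to the end (rotate left by 2).
Applying both steps to "izdafgoevh": "idfov", then "fovid".

fovid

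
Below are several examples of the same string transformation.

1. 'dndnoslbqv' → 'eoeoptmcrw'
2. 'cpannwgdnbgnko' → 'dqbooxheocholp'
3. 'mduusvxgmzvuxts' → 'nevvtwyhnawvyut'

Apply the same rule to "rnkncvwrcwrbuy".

solodwxsdxscvz

Each output is the input with this applied: shift every letter 1 place forward in the alphabet (wrapping around).
So "rnkncvwrcwrbuy" becomes "solodwxsdxscvz".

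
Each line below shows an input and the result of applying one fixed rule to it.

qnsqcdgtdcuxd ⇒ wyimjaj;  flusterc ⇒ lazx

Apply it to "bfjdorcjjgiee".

hpuipok

The transformation: shift every letter 6 places forward in the alphabet (wrapping around), then keep every other character starting from the first (positions 1st, 3rd, 5th, ...).
For "bfjdorcjjgiee", step one produces "hlpjuxippmokk"; step two turns that into "hpuipok".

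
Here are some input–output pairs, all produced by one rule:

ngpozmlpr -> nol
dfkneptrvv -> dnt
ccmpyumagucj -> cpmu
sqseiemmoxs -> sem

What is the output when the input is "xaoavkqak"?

xaq

The pattern: delete the last 2 characters, then keep one character in every 3, starting at position 1 (positions 1st, 4th, 7th, ...).
Starting from "xaoavkqak": after the first operation, "xaoavkq"; after the second, "xaq".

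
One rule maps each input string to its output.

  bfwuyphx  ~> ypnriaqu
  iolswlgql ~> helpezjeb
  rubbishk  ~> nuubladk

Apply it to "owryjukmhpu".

What's happening: move the first character to the end, then shift every letter 7 places backward in the alphabet (wrapping around).
"owryjukmhpu" → "wryjukmhpuo" → "pkrcndfainh".

pkrcndfainh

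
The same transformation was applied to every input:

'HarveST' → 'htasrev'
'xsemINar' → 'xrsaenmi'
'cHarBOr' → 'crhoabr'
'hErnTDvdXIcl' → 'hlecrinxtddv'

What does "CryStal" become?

The rule is to take characters alternately from the front and the back (1st, last, 2nd, 2nd-last, ...), then convert every letter to lowercase.
Doing the same to "CryStal": "clrayts".

clrayts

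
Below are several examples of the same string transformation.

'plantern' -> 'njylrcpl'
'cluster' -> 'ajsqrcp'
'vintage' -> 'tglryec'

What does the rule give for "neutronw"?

Rule — shift every letter 2 places backward in the alphabet (wrapping around).
So "neutronw" becomes "lcsrpmlu".

lcsrpmlu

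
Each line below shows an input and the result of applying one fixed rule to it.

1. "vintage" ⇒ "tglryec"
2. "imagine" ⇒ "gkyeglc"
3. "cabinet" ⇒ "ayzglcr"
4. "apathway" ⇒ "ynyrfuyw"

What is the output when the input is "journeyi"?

hmsplcwg

The transformation: shift every letter 2 places backward in the alphabet (wrapping around).
"journeyi" → "hmsplcwg".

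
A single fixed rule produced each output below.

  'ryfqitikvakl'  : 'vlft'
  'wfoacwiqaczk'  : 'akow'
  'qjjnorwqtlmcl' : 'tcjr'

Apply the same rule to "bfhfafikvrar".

Rule — keep one character in every 3, starting at position 3 (positions 3rd, 6th, 9th, ...), then move the first 2 characters to the end (rotate left by 2).
Working it through for "bfhfafikvrar": intermediate "hfvr", final "vrhf".
(Check on "qjjnorwqtlmcl": → "jrtc" → "tcjr" ✓)

vrhf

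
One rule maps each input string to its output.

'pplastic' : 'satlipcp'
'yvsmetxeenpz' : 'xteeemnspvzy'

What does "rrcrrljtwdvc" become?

jltrwrdcvrcr

Each output is the input with this applied: take characters alternately from the front and the back (1st, last, 2nd, 2nd-last, ...), then reverse the string.
Applying both steps to "rrcrrljtwdvc": "rcrvcdrwrtlj", then "jltrwrdcvrcr".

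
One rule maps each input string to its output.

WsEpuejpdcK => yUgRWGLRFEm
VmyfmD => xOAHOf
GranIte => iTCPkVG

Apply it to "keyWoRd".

In each case the input is transformed by: flip the case of every letter, then shift every letter 2 places forward in the alphabet (wrapping around).
Applying both steps to "keyWoRd": "KEYwOrD", then "MGAyQtF".

MGAyQtF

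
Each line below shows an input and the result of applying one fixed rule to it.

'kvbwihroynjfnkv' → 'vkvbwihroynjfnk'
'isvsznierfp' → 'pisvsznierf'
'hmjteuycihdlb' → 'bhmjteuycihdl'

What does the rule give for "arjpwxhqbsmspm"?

marjpwxhqbsmsp

Each output is the input with this applied: move the last character to the front.
On "arjpwxhqbsmspm" that produces "marjpwxhqbsmsp".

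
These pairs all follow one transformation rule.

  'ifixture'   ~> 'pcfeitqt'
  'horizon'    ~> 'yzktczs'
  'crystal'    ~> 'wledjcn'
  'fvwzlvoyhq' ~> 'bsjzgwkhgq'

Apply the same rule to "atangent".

In each case the input is transformed by: shift every letter 11 places forward in the alphabet (wrapping around), then reverse the string.
On "atangent": the first step gives "lelyrpye", and the second then gives "eyprylel".

eyprylel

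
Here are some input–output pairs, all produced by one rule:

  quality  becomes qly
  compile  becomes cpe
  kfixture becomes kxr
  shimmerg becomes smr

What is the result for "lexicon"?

lin

Each output is the input with this applied: keep one character in every 3, starting at position 1 (positions 1st, 4th, 7th, ...).
For "lexicon" the result is "lin".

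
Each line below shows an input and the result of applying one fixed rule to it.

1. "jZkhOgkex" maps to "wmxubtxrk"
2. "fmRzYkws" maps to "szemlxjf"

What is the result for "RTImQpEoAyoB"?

egvzdcrbnlbo

Looking at the pairs, the operation is to shift every letter 13 places forward in the alphabet (wrapping around) — i.e. ROT13, then convert every letter to lowercase.
Starting from "RTImQpEoAyoB": after the first operation, "EGVzDcRbNlbO"; after the second, "egvzdcrbnlbo".
(Check on "fmRzYkws": → "szEmLxjf" → "szemlxjf" ✓)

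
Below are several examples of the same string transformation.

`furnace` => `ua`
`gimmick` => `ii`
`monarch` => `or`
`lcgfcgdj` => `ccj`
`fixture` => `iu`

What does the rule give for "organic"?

In each case the input is transformed by: keep one character in every 3, starting at position 2 (positions 2nd, 5th, 8th, ...).
"organic" → "rn".

rn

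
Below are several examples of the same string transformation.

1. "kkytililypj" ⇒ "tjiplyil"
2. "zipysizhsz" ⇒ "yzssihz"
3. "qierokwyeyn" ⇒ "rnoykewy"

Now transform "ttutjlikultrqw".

twjqlritklu

In each case the input is transformed by: delete the first 3 characters, then take characters alternately from the front and the back (1st, last, 2nd, 2nd-last, ...).
"ttutjlikultrqw" → "tjlikultrqw" → "twjqlritklu".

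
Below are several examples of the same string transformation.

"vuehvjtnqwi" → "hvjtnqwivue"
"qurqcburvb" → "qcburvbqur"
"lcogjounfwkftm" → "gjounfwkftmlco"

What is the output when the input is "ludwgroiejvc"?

The transformation: move the first 3 characters to the end (rotate left by 3).
On "ludwgroiejvc" that produces "wgroiejvclud".

wgroiejvclud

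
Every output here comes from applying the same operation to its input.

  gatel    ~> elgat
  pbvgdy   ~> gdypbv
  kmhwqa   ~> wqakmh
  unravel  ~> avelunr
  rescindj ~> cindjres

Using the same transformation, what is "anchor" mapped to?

horanc

Looking at the pairs, the operation is to move the first 3 characters to the end (rotate left by 3).
So "anchor" becomes "horanc".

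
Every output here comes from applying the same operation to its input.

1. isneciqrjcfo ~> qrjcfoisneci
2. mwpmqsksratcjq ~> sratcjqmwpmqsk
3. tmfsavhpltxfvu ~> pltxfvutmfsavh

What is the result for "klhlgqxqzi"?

The pattern: swap the front and back halves of the string.
Applying that to "klhlgqxqzi" gives "qxqziklhlg".

qxqziklhlg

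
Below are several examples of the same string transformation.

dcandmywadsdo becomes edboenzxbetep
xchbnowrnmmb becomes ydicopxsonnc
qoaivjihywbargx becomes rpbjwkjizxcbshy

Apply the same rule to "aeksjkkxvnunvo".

The pattern: shift every letter 1 place forward in the alphabet (wrapping around).
For "aeksjkkxvnunvo" the result is "bfltkllywovowp".

bfltkllywovowp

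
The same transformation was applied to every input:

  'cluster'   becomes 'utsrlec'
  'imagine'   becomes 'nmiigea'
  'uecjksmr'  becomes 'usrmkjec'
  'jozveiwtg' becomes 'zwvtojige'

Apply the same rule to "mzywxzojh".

zzyxwomjh

The transformation: sort the characters into reverse alphabetical order.
Doing the same to "mzywxzojh": "zzyxwomjh".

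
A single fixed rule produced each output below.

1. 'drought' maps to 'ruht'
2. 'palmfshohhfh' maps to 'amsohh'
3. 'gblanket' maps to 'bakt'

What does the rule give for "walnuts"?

ants

Looking at the pairs, the operation is to swap each adjacent pair of characters (1↔2, 3↔4, ...), then keep every other character starting from the first (positions 1st, 3rd, 5th, ...).
Applying both steps to "walnuts": "awnltus", then "ants".
(Check on "drought": → "rduohgt" → "ruht" ✓)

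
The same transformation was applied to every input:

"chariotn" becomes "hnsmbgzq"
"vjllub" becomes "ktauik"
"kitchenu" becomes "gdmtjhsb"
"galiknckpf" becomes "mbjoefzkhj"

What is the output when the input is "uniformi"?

nqlhtmhe

Rule — swap the front and back halves of the string, then shift every letter 1 place backward in the alphabet (wrapping around).
Working it through for "uniformi": intermediate "ormiunif", final "nqlhtmhe".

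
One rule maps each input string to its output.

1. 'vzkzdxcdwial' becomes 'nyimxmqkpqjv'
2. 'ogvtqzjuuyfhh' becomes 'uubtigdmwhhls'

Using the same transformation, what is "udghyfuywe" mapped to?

jrhqtulshl

In each case the input is transformed by: move the last 2 characters to the front (rotate right by 2), then shift every letter 13 places forward in the alphabet (wrapping around) — i.e. ROT13.
Working it through for "udghyfuywe": intermediate "weudghyfuy", final "jrhqtulshl".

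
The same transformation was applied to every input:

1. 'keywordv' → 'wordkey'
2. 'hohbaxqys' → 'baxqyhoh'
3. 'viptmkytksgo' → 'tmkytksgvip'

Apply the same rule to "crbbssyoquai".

What's happening: delete the last character, then move the first 3 characters to the end (rotate left by 3).
For "crbbssyoquai", step one produces "crbbssyoqua"; step two turns that into "bssyoquacrb".

bssyoquacrb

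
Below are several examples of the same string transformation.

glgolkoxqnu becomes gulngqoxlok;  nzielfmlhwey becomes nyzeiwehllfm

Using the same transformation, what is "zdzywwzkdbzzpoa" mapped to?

The rule is to take characters alternately from the front and the back (1st, last, 2nd, 2nd-last, ...).
Doing the same to "zdzywwzkdbzzpoa": "zadozpyzwzwbzdk".

zadozpyzwzwbzdk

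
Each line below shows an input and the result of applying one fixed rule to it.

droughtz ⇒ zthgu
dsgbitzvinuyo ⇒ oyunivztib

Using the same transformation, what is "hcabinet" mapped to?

Each output is the input with this applied: reverse the string, then delete the last 3 characters.
Applying both steps to "hcabinet": "tenibach", then "tenib".

tenib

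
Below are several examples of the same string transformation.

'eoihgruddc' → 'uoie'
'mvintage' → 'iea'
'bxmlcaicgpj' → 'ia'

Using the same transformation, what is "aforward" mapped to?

Rule — sort the characters into reverse alphabetical order, then keep only the vowels.
Working it through for "aforward": intermediate "wrrofdaa", final "oaa".

oaa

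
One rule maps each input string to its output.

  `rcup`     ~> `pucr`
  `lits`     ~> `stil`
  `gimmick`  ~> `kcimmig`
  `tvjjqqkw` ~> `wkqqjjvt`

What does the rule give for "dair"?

riad

The rule is to reverse the string.
On "dair" that produces "riad".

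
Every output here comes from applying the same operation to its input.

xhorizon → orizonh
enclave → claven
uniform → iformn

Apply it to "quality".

The transformation: delete the first character, then move the first character to the end.
Starting from "quality": after the first operation, "uality"; after the second, "alityu".
(Check on "uniform": → "niform" → "iformn" ✓)

alityu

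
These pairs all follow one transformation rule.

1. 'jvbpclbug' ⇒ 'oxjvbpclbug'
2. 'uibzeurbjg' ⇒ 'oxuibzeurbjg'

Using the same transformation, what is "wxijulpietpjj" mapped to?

Rule — prepend "ox".
For "wxijulpietpjj" the result is "oxwxijulpietpjj".

oxwxijulpietpjj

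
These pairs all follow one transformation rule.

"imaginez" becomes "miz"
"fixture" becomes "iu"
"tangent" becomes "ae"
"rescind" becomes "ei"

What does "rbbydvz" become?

bd

Rule — keep one character in every 3, starting at position 2 (positions 2nd, 5th, 8th, ...).
On "rbbydvz" that produces "bd".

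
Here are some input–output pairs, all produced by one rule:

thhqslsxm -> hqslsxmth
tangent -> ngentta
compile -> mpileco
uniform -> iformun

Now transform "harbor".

Each output is the input with this applied: move the first 2 characters to the end (rotate left by 2).
On "harbor" that produces "rborha".

rborha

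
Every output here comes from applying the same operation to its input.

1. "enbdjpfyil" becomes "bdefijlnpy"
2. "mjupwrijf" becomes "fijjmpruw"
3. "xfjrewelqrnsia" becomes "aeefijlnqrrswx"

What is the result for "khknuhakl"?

Each output is the input with this applied: sort the characters into alphabetical order.
Doing the same to "khknuhakl": "ahhkkklnu".

ahhkkklnu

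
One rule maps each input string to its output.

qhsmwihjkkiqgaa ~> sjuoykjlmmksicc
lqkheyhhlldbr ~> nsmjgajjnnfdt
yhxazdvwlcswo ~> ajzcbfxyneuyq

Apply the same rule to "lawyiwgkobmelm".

In each case the input is transformed by: shift every letter 2 places forward in the alphabet (wrapping around).
On "lawyiwgkobmelm" that produces "ncyakyimqdogno".

ncyakyimqdogno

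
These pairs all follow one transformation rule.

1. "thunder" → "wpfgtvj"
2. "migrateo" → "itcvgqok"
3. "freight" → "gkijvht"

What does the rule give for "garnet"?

Rule — move the first 2 characters to the end (rotate left by 2), then shift every letter 2 places forward in the alphabet (wrapping around).
For "garnet", step one produces "rnetga"; step two turns that into "tpgvic".

tpgvic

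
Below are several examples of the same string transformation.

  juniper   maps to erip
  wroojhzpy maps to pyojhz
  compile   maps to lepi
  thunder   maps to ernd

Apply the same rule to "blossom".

omss

Each output is the input with this applied: delete the first 3 characters, then move the last 2 characters to the front (rotate right by 2).
"blossom" → "omss".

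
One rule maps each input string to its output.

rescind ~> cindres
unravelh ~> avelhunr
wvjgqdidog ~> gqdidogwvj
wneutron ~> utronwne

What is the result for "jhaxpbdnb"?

What's happening: move the first 3 characters to the end (rotate left by 3).
On "jhaxpbdnb" that produces "xpbdnbjha".

xpbdnbjha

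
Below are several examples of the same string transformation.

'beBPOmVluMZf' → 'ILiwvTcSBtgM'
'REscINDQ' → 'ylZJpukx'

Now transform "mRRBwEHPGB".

TyyiDlowni

What's happening: flip the case of every letter, then shift every letter 7 places forward in the alphabet (wrapping around).
Applying that to "mRRBwEHPGB" gives "TyyiDlowni".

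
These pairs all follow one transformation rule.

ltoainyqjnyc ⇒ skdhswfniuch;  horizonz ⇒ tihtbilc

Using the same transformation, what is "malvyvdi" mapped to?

spxcgufp

The pattern: shift every letter 6 places backward in the alphabet (wrapping around), then swap the front and back halves of the string.
Working it through for "malvyvdi": intermediate "gufpspxc", final "spxcgufp".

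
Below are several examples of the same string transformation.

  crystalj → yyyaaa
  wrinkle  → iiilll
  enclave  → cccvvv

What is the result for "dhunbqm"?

uuuqqq

The rule is to keep one character in every 3, starting at position 3 (positions 3rd, 6th, 9th, ...), then repeat every character 3 times.
"dhunbqm" → "uq" → "uuuqqq".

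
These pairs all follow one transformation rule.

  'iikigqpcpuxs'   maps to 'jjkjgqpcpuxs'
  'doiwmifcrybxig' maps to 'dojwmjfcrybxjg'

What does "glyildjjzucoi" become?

Each output is the input with this applied: replace every "i" with "j".
So "glyildjjzucoi" becomes "glyjldjjzucoj".

glyjldjjzucoj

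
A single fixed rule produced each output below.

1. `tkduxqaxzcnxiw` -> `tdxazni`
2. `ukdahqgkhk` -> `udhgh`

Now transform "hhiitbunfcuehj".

hitufuh

The pattern: keep every other character starting from the first (positions 1st, 3rd, 5th, ...).
On "hhiitbunfcuehj" that produces "hitufuh".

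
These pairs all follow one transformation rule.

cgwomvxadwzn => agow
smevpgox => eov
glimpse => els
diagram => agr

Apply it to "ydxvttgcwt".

Each output is the input with this applied: sort the characters into alphabetical order, then keep one character in every 3, starting at position 1 (positions 1st, 4th, 7th, ...).
On "ydxvttgcwt": the first step gives "cdgtttvwxy", and the second then gives "ctvy".

ctvy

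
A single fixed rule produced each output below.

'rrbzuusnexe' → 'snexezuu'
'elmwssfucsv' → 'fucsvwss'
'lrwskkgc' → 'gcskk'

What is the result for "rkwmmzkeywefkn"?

keywefknmmz

The transformation: delete the first 3 characters, then move the first 3 characters to the end (rotate left by 3).
On "rkwmmzkeywefkn": the first step gives "mmzkeywefkn", and the second then gives "keywefknmmz".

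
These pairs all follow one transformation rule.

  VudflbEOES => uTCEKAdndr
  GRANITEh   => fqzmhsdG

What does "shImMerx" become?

RGhLlDQW

What's happening: flip the case of every letter, then shift every letter 1 place backward in the alphabet (wrapping around).
Working it through for "shImMerx": intermediate "SHiMmERX", final "RGhLlDQW".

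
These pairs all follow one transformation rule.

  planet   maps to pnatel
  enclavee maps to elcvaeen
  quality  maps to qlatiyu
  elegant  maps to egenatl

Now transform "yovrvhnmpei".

What's happening: swap each adjacent pair of characters (1↔2, 3↔4, ...), then move the first character to the end.
"yovrvhnmpei" → "oyrvhvmnepi" → "yrvhvmnepio".

yrvhvmnepio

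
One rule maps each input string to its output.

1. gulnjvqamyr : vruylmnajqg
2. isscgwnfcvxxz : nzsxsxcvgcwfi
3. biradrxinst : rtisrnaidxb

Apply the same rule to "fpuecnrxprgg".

In each case the input is transformed by: take characters alternately from the front and the back (1st, last, 2nd, 2nd-last, ...), then swap the first and last characters.
Applying both steps to "fpuecnrxprgg": "fgpgurepcxnr", then "rgpgurepcxnf".
(Check on "gulnjvqamyr": → "gruylmnajqv" → "vruylmnajqg" ✓)

rgpgurepcxnf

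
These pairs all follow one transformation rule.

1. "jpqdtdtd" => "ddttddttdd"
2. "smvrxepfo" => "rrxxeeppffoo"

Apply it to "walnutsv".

nnuuttssvv

The rule is to delete the first 3 characters, then double every character.
Starting from "walnutsv": after the first operation, "nutsv"; after the second, "nnuuttssvv".
(Check on "smvrxepfo": → "rxepfo" → "rrxxeeppffoo" ✓)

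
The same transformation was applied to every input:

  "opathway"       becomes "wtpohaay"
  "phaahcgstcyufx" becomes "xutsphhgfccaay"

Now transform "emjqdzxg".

xqmjgedz

What's happening: sort the characters into reverse alphabetical order, then move the first character to the end.
Working it through for "emjqdzxg": intermediate "zxqmjged", final "xqmjgedz".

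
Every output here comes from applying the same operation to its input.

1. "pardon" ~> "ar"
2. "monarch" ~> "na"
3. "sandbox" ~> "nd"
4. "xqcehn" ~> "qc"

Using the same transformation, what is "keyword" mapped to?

yw

The transformation: move the last 3 characters to the front (rotate right by 3), then keep only the last 2 characters.
Working it through for "keyword": intermediate "ordkeyw", final "yw".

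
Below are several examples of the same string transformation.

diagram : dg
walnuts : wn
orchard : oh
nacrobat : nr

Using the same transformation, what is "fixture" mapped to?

ft

What's happening: move the last 2 characters to the front (rotate right by 2), then keep one character in every 3, starting at position 3 (positions 3rd, 6th, 9th, ...).
Working it through for "fixture": intermediate "refixtu", final "ft".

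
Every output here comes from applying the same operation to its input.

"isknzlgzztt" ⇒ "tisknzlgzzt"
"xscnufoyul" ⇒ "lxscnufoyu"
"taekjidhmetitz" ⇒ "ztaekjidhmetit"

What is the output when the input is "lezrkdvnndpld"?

dlezrkdvnndpl

Looking at the pairs, the operation is to move the last character to the front.
On "lezrkdvnndpld" that produces "dlezrkdvnndpl".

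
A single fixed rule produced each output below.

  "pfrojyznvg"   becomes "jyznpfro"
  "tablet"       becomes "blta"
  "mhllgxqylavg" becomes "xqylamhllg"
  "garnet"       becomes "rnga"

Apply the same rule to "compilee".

Looking at the pairs, the operation is to delete the last 2 characters, then swap the front and back halves of the string.
For "compilee", step one produces "compil"; step two turns that into "pilcom".

pilcom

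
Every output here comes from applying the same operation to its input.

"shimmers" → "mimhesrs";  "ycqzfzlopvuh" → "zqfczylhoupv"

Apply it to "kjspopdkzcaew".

psojpkdwkezac

In each case the input is transformed by: move the first 3 characters to the end (rotate left by 3), then take characters alternately from the front and the back (1st, last, 2nd, 2nd-last, ...).
Working it through for "kjspopdkzcaew": intermediate "popdkzcaewkjs", final "psojpkdwkezac".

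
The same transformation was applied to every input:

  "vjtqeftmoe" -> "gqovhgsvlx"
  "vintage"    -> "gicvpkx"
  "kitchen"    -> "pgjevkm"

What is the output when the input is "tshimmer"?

tgookjuv

What's happening: reverse the string, then shift every letter 2 places forward in the alphabet (wrapping around).
"tshimmer" → "remmihst" → "tgookjuv".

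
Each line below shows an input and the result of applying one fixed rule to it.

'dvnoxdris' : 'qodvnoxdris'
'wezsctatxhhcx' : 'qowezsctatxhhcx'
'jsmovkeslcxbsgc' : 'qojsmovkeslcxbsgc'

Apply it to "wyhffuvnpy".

qowyhffuvnpy

Looking at the pairs, the operation is to prepend "qo".
So "wyhffuvnpy" becomes "qowyhffuvnpy".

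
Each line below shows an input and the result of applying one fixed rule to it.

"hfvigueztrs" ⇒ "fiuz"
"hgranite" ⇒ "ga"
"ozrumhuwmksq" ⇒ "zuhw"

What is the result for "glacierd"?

lc

In each case the input is transformed by: delete the last 3 characters, then keep every other character starting from the second (positions 2nd, 4th, 6th, ...).
"glacierd" → "lc".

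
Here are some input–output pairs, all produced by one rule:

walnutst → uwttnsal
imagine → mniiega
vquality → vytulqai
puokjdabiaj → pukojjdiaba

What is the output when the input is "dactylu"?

In each case the input is transformed by: sort the characters into reverse alphabetical order, then swap each adjacent pair of characters (1↔2, 3↔4, ...).
Working it through for "dactylu": intermediate "yutldca", final "uyltcda".

uyltcda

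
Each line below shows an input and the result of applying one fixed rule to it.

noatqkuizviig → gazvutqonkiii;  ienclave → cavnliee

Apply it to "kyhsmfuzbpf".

fbzyuspmkhf

The rule is to sort the characters into reverse alphabetical order, then move the last 2 characters to the front (rotate right by 2).
Starting from "kyhsmfuzbpf": after the first operation, "zyuspmkhffb"; after the second, "fbzyuspmkhf".
(Check on "noatqkuizviig": → "zvutqonkiiiga" → "gazvutqonkiii" ✓)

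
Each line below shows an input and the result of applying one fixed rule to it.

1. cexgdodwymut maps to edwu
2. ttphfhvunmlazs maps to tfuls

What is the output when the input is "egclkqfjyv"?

In each case the input is transformed by: keep one character in every 3, starting at position 2 (positions 2nd, 5th, 8th, ...).
"egclkqfjyv" → "gkj".

gkj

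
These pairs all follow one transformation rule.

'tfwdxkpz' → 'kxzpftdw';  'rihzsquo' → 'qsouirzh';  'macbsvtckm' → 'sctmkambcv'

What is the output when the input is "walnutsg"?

tugsawnl

In each case the input is transformed by: swap each adjacent pair of characters (1↔2, 3↔4, ...), then swap the front and back halves of the string.
Applying both steps to "walnutsg": "awnltugs", then "tugsawnl".
(Check on "rihzsquo": → "irzhqsou" → "qsouirzh" ✓)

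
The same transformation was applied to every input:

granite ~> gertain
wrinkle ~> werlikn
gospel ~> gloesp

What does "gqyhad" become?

Each output is the input with this applied: take characters alternately from the front and the back (1st, last, 2nd, 2nd-last, ...).
For "gqyhad" the result is "gdqayh".

gdqayh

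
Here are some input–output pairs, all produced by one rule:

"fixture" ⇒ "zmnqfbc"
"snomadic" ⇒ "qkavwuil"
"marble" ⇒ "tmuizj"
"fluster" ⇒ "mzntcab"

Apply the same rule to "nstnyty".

bgvabvg

Looking at the pairs, the operation is to move the last 2 characters to the front (rotate right by 2), then shift every letter 8 places forward in the alphabet (wrapping around).
Applying that to "nstnyty" gives "bgvabvg".
(Check on "snomadic": → "icsnomad" → "qkavwuil" ✓)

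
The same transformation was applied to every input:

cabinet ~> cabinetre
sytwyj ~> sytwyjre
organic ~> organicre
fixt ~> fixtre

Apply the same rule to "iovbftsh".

The transformation: append "re".
"iovbftsh" → "iovbftshre".

iovbftshre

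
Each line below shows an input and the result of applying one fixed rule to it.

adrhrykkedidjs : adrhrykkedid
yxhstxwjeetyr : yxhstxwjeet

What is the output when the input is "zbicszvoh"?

zbicszv

Each output is the input with this applied: delete the last 2 characters.
"zbicszvoh" → "zbicszv".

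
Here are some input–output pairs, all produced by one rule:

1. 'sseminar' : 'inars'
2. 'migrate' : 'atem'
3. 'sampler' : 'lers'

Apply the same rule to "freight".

ghtf

Rule — move the first character to the end, then delete the first 3 characters.
For "freight" the result is "ghtf".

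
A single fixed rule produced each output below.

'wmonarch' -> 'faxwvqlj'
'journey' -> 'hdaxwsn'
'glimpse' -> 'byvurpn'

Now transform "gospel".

Each output is the input with this applied: sort the characters into reverse alphabetical order, then shift every letter 9 places forward in the alphabet (wrapping around).
So "gospel" becomes "byxupn".

byxupn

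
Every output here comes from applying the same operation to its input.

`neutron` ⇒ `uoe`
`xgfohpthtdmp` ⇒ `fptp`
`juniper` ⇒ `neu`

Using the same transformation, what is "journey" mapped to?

ueo

The pattern: move the first 2 characters to the end (rotate left by 2), then keep one character in every 3, starting at position 1 (positions 1st, 4th, 7th, ...).
Working it through for "journey": intermediate "urneyjo", final "ueo".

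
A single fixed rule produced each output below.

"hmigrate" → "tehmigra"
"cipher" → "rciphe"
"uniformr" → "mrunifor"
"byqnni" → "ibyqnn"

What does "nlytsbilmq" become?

lmqnlytsbi

The pattern: move the first 2 characters to the end (rotate left by 2), then swap the front and back halves of the string.
Working it through for "nlytsbilmq": intermediate "ytsbilmqnl", final "lmqnlytsbi".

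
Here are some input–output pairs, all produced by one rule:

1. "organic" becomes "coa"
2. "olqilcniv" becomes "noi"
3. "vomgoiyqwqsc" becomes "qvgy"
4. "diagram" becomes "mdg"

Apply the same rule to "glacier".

rgc

The rule is to keep one character in every 3, starting at position 1 (positions 1st, 4th, 7th, ...), then move the last character to the front.
"glacier" → "gcr" → "rgc".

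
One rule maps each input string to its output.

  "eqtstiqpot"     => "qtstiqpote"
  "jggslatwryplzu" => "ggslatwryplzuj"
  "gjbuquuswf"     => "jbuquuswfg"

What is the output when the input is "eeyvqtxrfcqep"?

The transformation: move the first character to the end.
Doing the same to "eeyvqtxrfcqep": "eyvqtxrfcqepe".

eyvqtxrfcqepe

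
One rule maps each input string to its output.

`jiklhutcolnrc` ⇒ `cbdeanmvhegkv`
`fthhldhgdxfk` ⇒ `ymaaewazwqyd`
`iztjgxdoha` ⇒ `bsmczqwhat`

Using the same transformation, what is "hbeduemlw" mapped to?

auxwnxfep

The pattern: shift every letter 7 places backward in the alphabet (wrapping around).
"hbeduemlw" → "auxwnxfep".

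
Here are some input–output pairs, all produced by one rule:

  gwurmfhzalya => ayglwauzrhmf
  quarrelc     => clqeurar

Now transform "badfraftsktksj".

jsbkatdkfsrtaf

In each case the input is transformed by: move the last character to the front, then take characters alternately from the front and the back (1st, last, 2nd, 2nd-last, ...).
Applying both steps to "badfraftsktksj": "jbadfraftsktks", then "jsbkatdkfsrtaf".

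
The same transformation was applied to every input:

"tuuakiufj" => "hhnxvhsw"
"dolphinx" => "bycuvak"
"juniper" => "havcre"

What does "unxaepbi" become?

aknrcov

The rule is to delete the first character, then shift every letter 13 places forward in the alphabet (wrapping around) — i.e. ROT13.
Applying both steps to "unxaepbi": "nxaepbi", then "aknrcov".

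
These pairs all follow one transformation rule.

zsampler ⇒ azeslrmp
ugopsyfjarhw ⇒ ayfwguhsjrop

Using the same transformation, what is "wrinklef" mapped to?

Each output is the input with this applied: sort the characters into alphabetical order, then take characters alternately from the front and the back (1st, last, 2nd, 2nd-last, ...).
Working it through for "wrinklef": intermediate "efiklnrw", final "ewfrinkl".

ewfrinkl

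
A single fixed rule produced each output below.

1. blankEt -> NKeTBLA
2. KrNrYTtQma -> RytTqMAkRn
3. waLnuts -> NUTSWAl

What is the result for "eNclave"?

LAVEEnC

Each output is the input with this applied: flip the case of every letter, then move the first 3 characters to the end (rotate left by 3).
"eNclave" → "EnCLAVE" → "LAVEEnC".
(Check on "blankEt": → "BLANKeT" → "NKeTBLA" ✓)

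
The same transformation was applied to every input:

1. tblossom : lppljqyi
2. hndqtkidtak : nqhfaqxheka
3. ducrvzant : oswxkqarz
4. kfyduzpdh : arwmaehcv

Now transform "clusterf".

In each case the input is transformed by: move the first 3 characters to the end (rotate left by 3), then shift every letter 3 places backward in the alphabet (wrapping around).
Working it through for "clusterf": intermediate "sterfclu", final "pqboczir".
(Check on "hndqtkidtak": → "qtkidtakhnd" → "nqhfaqxheka" ✓)

pqboczir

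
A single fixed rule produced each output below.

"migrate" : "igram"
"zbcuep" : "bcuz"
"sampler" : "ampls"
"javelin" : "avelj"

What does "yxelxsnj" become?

The rule is to delete the last 2 characters, then move the first character to the end.
"yxelxsnj" → "yxelxs" → "xelxsy".

xelxsy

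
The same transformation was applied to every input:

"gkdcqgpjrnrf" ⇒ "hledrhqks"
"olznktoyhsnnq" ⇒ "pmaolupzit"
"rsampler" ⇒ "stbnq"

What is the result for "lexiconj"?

mfyjd

The transformation: shift every letter 1 place forward in the alphabet (wrapping around), then delete the last 3 characters.
Applying both steps to "lexiconj": "mfyjdpok", then "mfyjd".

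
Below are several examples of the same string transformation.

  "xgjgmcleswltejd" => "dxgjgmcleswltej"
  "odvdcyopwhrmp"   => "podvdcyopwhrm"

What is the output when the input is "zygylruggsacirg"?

gzygylruggsacir

Looking at the pairs, the operation is to move the last character to the front.
"zygylruggsacirg" → "gzygylruggsacir".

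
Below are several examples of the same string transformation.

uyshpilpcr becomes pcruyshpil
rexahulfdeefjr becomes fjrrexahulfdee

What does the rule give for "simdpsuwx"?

In each case the input is transformed by: move the last 3 characters to the front (rotate right by 3).
"simdpsuwx" → "uwxsimdps".

uwxsimdps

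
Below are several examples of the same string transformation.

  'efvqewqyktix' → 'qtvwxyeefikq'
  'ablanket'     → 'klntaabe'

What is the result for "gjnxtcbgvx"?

Looking at the pairs, the operation is to sort the characters into alphabetical order, then swap the front and back halves of the string.
Working it through for "gjnxtcbgvx": intermediate "bcggjntvxx", final "ntvxxbcggj".

ntvxxbcggj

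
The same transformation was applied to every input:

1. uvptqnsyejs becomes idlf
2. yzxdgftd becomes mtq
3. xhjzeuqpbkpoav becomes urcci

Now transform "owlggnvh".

jtu

The rule is to keep one character in every 3, starting at position 2 (positions 2nd, 5th, 8th, ...), then shift every letter 13 places forward in the alphabet (wrapping around) — i.e. ROT13.
Applying both steps to "owlggnvh": "wgh", then "jtu".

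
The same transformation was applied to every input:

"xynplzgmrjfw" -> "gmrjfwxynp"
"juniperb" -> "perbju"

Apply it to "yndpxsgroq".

The pattern: swap the front and back halves of the string, then delete the last 2 characters.
Starting from "yndpxsgroq": after the first operation, "sgroqyndpx"; after the second, "sgroqynd".
(Check on "juniperb": → "perbjuni" → "perbju" ✓)

sgroqynd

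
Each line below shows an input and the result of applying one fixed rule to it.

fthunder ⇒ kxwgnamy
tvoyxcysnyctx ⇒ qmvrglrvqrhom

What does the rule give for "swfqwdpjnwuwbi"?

The rule is to reverse the string, then shift every letter 7 places backward in the alphabet (wrapping around).
Applying both steps to "swfqwdpjnwuwbi": "ibwuwnjpdwqfws", then "bupnpgciwpjypl".

bupnpgciwpjypl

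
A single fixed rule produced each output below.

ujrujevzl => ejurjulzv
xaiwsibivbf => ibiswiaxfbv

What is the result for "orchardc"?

Each output is the input with this applied: move the last 3 characters to the front (rotate right by 3), then reverse the string.
For "orchardc", step one produces "rdcorcha"; step two turns that into "ahcrocdr".
(Check on "ujrujevzl": → "vzlujruje" → "ejurjulzv" ✓)

ahcrocdr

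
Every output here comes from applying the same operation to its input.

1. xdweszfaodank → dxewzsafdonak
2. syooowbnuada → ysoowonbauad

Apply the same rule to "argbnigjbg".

rabginjggb

The rule is to swap each adjacent pair of characters (1↔2, 3↔4, ...).
For "argbnigjbg" the result is "rabginjggb".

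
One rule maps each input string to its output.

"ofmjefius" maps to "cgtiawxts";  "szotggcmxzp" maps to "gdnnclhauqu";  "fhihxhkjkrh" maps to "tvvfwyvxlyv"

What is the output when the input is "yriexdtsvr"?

Each output is the input with this applied: take characters alternately from the front and the back (1st, last, 2nd, 2nd-last, ...), then shift every letter 12 places backward in the alphabet (wrapping around).
On "yriexdtsvr" that produces "mffjwgshlr".

mffjwgshlr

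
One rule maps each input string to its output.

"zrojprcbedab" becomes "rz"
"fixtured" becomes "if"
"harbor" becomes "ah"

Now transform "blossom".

Looking at the pairs, the operation is to reverse the string, then keep only the last 2 characters.
For "blossom" the result is "lb".

lb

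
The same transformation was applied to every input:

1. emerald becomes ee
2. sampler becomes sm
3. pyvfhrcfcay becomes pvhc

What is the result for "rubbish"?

The rule is to keep every other character starting from the first (positions 1st, 3rd, 5th, ...), then delete the last 2 characters.
"rubbish" → "rbih" → "rb".
(Check on "emerald": → "eead" → "ee" ✓)

rb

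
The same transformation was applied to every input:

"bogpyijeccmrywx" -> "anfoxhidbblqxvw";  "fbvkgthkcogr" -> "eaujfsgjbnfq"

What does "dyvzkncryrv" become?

cxuyjmbqxqu

Each output is the input with this applied: shift every letter 1 place backward in the alphabet (wrapping around).
So "dyvzkncryrv" becomes "cxuyjmbqxqu".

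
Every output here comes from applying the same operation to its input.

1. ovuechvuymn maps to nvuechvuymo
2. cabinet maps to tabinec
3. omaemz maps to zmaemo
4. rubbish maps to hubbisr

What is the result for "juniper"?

runipej

Each output is the input with this applied: swap the first and last characters.
On "juniper" that produces "runipej".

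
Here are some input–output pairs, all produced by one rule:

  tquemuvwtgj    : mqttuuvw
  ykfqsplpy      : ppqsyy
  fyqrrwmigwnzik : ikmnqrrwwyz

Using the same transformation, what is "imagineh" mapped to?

Rule — sort the characters into alphabetical order, then delete the first 3 characters.
For "imagineh" the result is "hiimn".

hiimn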